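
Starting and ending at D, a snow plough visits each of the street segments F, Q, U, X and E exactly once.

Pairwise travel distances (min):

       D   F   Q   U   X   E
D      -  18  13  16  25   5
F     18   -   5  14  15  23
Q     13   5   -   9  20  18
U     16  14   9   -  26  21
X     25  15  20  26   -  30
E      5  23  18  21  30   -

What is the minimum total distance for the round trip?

There are 60 distinct closed tours to check (reversals are equivalent).
D → F → Q → U → X → E → D: 18+5+9+26+30+5 = 93
D → F → Q → U → E → X → D: 18+5+9+21+30+25 = 108
D → F → Q → X → U → E → D: 18+5+20+26+21+5 = 95
D → F → Q → X → E → U → D: 18+5+20+30+21+16 = 110
D → F → Q → E → U → X → D: 18+5+18+21+26+25 = 113
D → F → Q → E → X → U → D: 18+5+18+30+26+16 = 113
D → F → U → Q → X → E → D: 18+14+9+20+30+5 = 96
D → F → U → Q → E → X → D: 18+14+9+18+30+25 = 114
D → F → U → X → Q → E → D: 18+14+26+20+18+5 = 101
D → F → U → X → E → Q → D: 18+14+26+30+18+13 = 119
D → F → U → E → Q → X → D: 18+14+21+18+20+25 = 116
D → F → U → E → X → Q → D: 18+14+21+30+20+13 = 116
D → F → X → Q → U → E → D: 18+15+20+9+21+5 = 88
D → F → X → Q → E → U → D: 18+15+20+18+21+16 = 108
… (46 more)
D → U → Q → F → X → E → D: 16+9+5+15+30+5 = 80  ← best
The minimum is 80.
One optimal route: D → U → Q → F → X → E → D (or its reverse).

Minimum total distance: 80 min.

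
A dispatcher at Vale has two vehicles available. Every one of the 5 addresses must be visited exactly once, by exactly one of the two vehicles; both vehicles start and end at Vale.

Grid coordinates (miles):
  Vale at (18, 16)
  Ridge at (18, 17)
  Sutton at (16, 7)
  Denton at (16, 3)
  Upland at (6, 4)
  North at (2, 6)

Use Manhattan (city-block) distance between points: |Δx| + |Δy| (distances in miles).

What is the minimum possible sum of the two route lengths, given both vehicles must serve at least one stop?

Try each way of splitting the stops between the two vehicles (each non-empty) and, for each split, find the best tour for each vehicle:
  {Ridge} + {Sutton, Denton, Upland, North}: 2 + 58 = 60
  {Sutton} + {Ridge, Denton, Upland, North}: 22 + 60 = 82
  {Ridge, Sutton} + {Denton, Upland, North}: 24 + 58 = 82
  {Denton} + {Ridge, Sutton, Upland, North}: 30 + 58 = 88
  {Ridge, Denton} + {Sutton, Upland, North}: 32 + 56 = 88
  {Sutton, Denton} + {Ridge, Upland, North}: 30 + 58 = 88
  … (15 splits in total)
Best: vehicle 1 Vale → Ridge → Vale = 2; vehicle 2 Vale → Sutton → Denton → Upland → North → Vale = 58; combined 60.

Minimum combined distance: 60 miles.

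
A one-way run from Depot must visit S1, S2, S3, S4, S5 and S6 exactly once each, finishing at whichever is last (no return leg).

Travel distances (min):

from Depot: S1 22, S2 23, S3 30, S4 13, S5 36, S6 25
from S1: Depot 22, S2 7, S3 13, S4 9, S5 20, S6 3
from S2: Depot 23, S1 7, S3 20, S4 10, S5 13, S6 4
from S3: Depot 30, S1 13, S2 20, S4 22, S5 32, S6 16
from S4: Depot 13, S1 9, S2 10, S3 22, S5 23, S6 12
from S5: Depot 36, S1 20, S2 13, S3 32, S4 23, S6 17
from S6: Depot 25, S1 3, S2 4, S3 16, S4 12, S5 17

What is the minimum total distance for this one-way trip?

There are 6! = 720 possible orderings.
Depot → S1 → S2 → S3 → S4 → S5 → S6: 22+7+20+22+23+17 = 111
Depot → S1 → S2 → S3 → S4 → S6 → S5: 22+7+20+22+12+17 = 100
Depot → S1 → S2 → S3 → S5 → S4 → S6: 22+7+20+32+23+12 = 116
Depot → S1 → S2 → S3 → S5 → S6 → S4: 22+7+20+32+17+12 = 110
Depot → S1 → S2 → S3 → S6 → S4 → S5: 22+7+20+16+12+23 = 100
Depot → S1 → S2 → S3 → S6 → S5 → S4: 22+7+20+16+17+23 = 105
Depot → S1 → S2 → S4 → S3 → S5 → S6: 22+7+10+22+32+17 = 110
Depot → S1 → S2 → S4 → S3 → S6 → S5: 22+7+10+22+16+17 = 94
… (712 more)
Depot → S4 → S1 → S3 → S6 → S2 → S5: 13+9+13+16+4+13 = 68  ← best
The minimum is 68.
One shortest path: Depot → S4 → S1 → S3 → S6 → S2 → S5.

Minimum one-way distance = 68 min.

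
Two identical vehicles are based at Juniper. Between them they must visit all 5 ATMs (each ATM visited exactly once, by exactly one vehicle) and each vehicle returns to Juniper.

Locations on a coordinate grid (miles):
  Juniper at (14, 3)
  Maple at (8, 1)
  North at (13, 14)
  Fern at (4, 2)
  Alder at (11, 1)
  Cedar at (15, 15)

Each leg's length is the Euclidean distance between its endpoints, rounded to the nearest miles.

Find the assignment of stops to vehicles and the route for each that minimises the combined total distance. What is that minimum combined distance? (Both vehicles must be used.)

Minimum combined distance: 46 miles.

Check every non-empty split of the stops between the two vehicles; for each half take its own optimal tour:
  {Maple} + {North, Fern, Alder, Cedar}: 12 + 40 = 52
  {North} + {Maple, Fern, Alder, Cedar}: 22 + 40 = 62
  {Maple, North} + {Fern, Alder, Cedar}: 31 + 40 = 71
  {Fern} + {Maple, North, Alder, Cedar}: 20 + 35 = 55
  {Maple, Fern} + {North, Alder, Cedar}: 20 + 31 = 51
  {North, Fern} + {Maple, Alder, Cedar}: 36 + 35 = 71
  … (15 splits in total)
  {Maple, Fern, Alder} + {North, Cedar}: 21 + 25 = 46  ← best
Best: vehicle 1 Juniper → Maple → Fern → Alder → Juniper = 21; vehicle 2 Juniper → North → Cedar → Juniper = 25; combined 46.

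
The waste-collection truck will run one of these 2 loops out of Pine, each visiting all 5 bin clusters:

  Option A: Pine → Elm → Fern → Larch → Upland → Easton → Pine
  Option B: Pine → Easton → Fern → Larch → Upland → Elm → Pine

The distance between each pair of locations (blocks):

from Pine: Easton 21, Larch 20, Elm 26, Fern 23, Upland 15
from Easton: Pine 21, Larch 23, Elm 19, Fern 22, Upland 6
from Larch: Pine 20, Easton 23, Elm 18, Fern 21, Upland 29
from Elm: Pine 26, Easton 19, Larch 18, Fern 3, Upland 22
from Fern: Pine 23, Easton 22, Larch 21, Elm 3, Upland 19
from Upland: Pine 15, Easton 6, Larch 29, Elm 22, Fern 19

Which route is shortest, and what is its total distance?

Option A: 26 + 3 + 21 + 29 + 6 + 21 = 106
Option B: 21 + 22 + 21 + 29 + 22 + 26 = 141

Shortest is Option A, total 106 blocks.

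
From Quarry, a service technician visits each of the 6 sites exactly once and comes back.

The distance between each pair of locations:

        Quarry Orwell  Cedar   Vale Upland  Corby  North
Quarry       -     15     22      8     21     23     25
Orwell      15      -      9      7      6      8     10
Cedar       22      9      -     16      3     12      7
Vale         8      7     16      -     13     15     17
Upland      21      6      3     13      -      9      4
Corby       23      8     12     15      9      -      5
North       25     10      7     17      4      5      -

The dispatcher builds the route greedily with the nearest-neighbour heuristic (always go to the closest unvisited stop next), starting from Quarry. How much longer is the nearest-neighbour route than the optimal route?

Quarry: Vale=8, Orwell=15, Upland=21, Cedar=22, Corby=23, North=25 ⇒ Vale
Vale: Orwell=7, Upland=13, Corby=15, Cedar=16, North=17 ⇒ Orwell
Orwell: Upland=6, Corby=8, Cedar=9, North=10 ⇒ Upland
Upland: Cedar=3, North=4, Corby=9 ⇒ Cedar
Cedar: North=7, Corby=12 ⇒ North
North: Corby=5 ⇒ Corby
NN route Quarry → Vale → Orwell → Upland → Cedar → North → Corby → Quarry costs 59.
Optimal: Quarry → Cedar → Upland → North → Corby → Orwell → Vale → Quarry costs 57 (by enumerating all 360 distinct tours).
Excess = 59 − 57 = 2.

Excess over optimum: 2.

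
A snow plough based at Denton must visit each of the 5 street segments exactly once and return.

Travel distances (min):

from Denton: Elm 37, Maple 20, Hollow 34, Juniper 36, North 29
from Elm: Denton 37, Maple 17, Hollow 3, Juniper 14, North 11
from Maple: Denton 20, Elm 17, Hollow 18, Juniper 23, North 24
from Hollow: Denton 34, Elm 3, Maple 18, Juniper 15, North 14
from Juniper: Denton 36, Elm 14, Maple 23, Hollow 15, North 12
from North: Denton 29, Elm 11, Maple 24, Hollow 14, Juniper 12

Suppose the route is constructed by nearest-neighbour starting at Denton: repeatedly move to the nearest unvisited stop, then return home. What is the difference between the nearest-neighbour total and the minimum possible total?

Excess over optimum: 6 min.

Denton: Maple=20, North=29, Hollow=34, Juniper=36, Elm=37 ⇒ Maple
Maple: Elm=17, Hollow=18, Juniper=23, North=24 ⇒ Elm
Elm: Hollow=3, North=11, Juniper=14 ⇒ Hollow
Hollow: North=14, Juniper=15 ⇒ North
North: Juniper=12 ⇒ Juniper
NN route Denton → Maple → Elm → Hollow → North → Juniper → Denton costs 102.
Optimal: Denton → Maple → Elm → Hollow → Juniper → North → Denton costs 96 (by enumerating all 60 distinct tours).
Excess = 102 − 96 = 6.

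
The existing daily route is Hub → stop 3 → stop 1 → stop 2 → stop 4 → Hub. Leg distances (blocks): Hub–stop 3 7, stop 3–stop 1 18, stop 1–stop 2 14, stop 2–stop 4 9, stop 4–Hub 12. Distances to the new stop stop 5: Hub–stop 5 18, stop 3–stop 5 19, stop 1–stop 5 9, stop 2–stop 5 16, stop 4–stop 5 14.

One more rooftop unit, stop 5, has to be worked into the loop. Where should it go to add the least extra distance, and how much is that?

Insertion cost between consecutive stops i–j is d(i,stop 5) + d(stop 5,j) − d(i,j):
  between Hub and stop 3: 18 + 19 − 7 = 30
  between stop 3 and stop 1: 19 + 9 − 18 = 10
  between stop 1 and stop 2: 9 + 16 − 14 = 11
  between stop 2 and stop 4: 16 + 14 − 9 = 21
  between stop 4 and Hub: 14 + 18 − 12 = 20
Cheapest insertion is between stop 3 and stop 1, adding 10.
New total = 60 + 10 = 70.

+10 blocks — insert stop 5 between stop 3 and stop 1.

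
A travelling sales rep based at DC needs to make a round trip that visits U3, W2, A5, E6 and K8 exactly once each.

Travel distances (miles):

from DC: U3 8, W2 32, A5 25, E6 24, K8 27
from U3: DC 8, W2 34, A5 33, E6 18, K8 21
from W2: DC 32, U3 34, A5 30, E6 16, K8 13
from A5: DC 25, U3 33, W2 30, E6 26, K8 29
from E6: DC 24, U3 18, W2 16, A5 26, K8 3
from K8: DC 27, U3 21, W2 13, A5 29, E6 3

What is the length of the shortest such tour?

Minimum total distance: 97 miles.

There are 60 distinct closed tours to check (reversals are equivalent).
DC-U3-W2-A5-E6-K8-DC: 8+34+30+26+3+27 = 128
DC-U3-W2-A5-K8-E6-DC: 8+34+30+29+3+24 = 128
DC-U3-W2-E6-A5-K8-DC: 8+34+16+26+29+27 = 140
DC-U3-W2-E6-K8-A5-DC: 8+34+16+3+29+25 = 115
DC-U3-W2-K8-A5-E6-DC: 8+34+13+29+26+24 = 134
DC-U3-W2-K8-E6-A5-DC: 8+34+13+3+26+25 = 109
DC-U3-A5-W2-E6-K8-DC: 8+33+30+16+3+27 = 117
DC-U3-A5-W2-K8-E6-DC: 8+33+30+13+3+24 = 111
DC-U3-A5-E6-W2-K8-DC: 8+33+26+16+13+27 = 123
DC-U3-A5-E6-K8-W2-DC: 8+33+26+3+13+32 = 115
DC-U3-A5-K8-W2-E6-DC: 8+33+29+13+16+24 = 123
DC-U3-A5-K8-E6-W2-DC: 8+33+29+3+16+32 = 121
DC-U3-E6-W2-A5-K8-DC: 8+18+16+30+29+27 = 128
DC-U3-E6-W2-K8-A5-DC: 8+18+16+13+29+25 = 109
… (46 more)
DC-U3-E6-K8-W2-A5-DC: 8+18+3+13+30+25 = 97  ← best
The minimum is 97.
One optimal route: DC → U3 → E6 → K8 → W2 → A5 → DC (or its reverse).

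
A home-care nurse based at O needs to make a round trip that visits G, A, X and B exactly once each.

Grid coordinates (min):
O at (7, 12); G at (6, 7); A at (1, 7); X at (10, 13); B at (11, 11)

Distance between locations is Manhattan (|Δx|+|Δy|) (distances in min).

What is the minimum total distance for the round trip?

Shortest round trip = 32 min.

O - G - A - X - B - O: 6+5+15+3+5 = 34
O - G - A - B - X - O: 6+5+14+3+4 = 32
O - G - X - A - B - O: 6+10+15+14+5 = 50
O - G - X - B - A - O: 6+10+3+14+11 = 44
O - G - B - A - X - O: 6+9+14+15+4 = 48
O - G - B - X - A - O: 6+9+3+15+11 = 44
O - A - G - X - B - O: 11+5+10+3+5 = 34
O - A - G - B - X - O: 11+5+9+3+4 = 32
O - A - X - G - B - O: 11+15+10+9+5 = 50
O - A - B - G - X - O: 11+14+9+10+4 = 48
O - X - G - A - B - O: 4+10+5+14+5 = 38
O - X - A - G - B - O: 4+15+5+9+5 = 38
The minimum is 32.
One optimal route: O → G → A → B → X → O (or its reverse).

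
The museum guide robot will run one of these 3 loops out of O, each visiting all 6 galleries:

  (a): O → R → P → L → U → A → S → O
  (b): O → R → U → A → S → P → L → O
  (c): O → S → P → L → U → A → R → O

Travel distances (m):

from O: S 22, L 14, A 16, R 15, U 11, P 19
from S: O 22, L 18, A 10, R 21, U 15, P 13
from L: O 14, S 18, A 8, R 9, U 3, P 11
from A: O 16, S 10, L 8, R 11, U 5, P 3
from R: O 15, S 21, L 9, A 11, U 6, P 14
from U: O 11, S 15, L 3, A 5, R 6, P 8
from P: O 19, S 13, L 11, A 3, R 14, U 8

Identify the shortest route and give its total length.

Shortest is (b), total 74 m.

(a): 15 + 14 + 11 + 3 + 5 + 10 + 22 = 80
(b): 15 + 6 + 5 + 10 + 13 + 11 + 14 = 74
(c): 22 + 13 + 11 + 3 + 5 + 11 + 15 = 80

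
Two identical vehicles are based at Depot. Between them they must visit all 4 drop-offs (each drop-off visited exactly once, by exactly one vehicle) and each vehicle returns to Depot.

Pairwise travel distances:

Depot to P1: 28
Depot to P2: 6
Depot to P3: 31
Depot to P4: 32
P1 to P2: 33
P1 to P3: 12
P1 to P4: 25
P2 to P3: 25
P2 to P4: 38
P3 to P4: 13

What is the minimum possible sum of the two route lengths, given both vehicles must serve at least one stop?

97 — the smallest possible combined total.

Try each way of splitting the stops between the two vehicles (each non-empty) and, for each split, find the best tour for each vehicle:
  {P1} + {P2, P3, P4}: 56 + 76 = 132
  {P2} + {P1, P3, P4}: 12 + 85 = 97
  {P1, P2} + {P3, P4}: 67 + 76 = 143
  {P3} + {P1, P2, P4}: 62 + 96 = 158
  {P1, P3} + {P2, P4}: 71 + 76 = 147
  {P2, P3} + {P1, P4}: 62 + 85 = 147
  … (7 splits in total)
Best: vehicle 1 Depot → P2 → Depot = 12; vehicle 2 Depot → P1 → P3 → P4 → Depot = 85; combined 97.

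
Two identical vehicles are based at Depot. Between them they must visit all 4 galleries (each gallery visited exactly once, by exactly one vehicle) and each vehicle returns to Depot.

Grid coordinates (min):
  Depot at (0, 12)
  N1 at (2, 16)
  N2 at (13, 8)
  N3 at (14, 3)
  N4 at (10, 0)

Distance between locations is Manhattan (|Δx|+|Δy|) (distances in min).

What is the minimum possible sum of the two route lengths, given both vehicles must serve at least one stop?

Try each way of splitting the stops between the two vehicles (each non-empty) and, for each split, find the best tour for each vehicle:
  {N1} + {N2, N3, N4}: 12 + 52 = 64
  {N2} + {N1, N3, N4}: 34 + 60 = 94
  {N1, N2} + {N3, N4}: 42 + 52 = 94
  {N3} + {N1, N2, N4}: 46 + 58 = 104
  {N1, N3} + {N2, N4}: 54 + 50 = 104
  {N2, N3} + {N1, N4}: 46 + 52 = 98
  … (7 splits in total)
Best: vehicle 1 Depot → N1 → Depot = 12; vehicle 2 Depot → N2 → N3 → N4 → Depot = 52; combined 64.

Minimum combined distance: 64 min.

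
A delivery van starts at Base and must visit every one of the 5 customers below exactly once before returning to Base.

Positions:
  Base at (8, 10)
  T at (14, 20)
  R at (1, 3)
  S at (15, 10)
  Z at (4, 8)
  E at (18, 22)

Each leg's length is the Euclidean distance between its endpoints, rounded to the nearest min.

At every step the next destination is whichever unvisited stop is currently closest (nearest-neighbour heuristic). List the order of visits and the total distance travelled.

Nearest-neighbour total = 56 min; route Base → Z → R → S → T → E → Base.

Base → [Z:4 / S:7 / R:10 / T:12 / E:16] → Z (4)
Z → [R:6 / S:11 / T:16 / E:20] → R (6)
R → [S:16 / T:21 / E:25] → S (16)
S → [T:10 / E:12] → T (10)
T → [E:4] → E (4)
Return E→Base: 16.
Total = 4 + 6 + 16 + 10 + 4 + 16 = 56.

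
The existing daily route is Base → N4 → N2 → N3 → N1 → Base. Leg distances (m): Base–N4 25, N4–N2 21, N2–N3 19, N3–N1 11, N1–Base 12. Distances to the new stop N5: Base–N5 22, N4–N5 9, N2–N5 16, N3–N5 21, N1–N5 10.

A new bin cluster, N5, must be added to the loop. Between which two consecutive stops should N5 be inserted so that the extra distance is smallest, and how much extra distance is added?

+4 m — insert N5 between N4 and N2.

Insertion cost between consecutive stops i–j is d(i,N5) + d(N5,j) − d(i,j):
  between Base and N4: 22 + 9 − 25 = 6
  between N4 and N2: 9 + 16 − 21 = 4
  between N2 and N3: 16 + 21 − 19 = 18
  between N3 and N1: 21 + 10 − 11 = 20
  between N1 and Base: 10 + 22 − 12 = 20
Cheapest insertion is between N4 and N2, adding 4.
New total = 88 + 4 = 92.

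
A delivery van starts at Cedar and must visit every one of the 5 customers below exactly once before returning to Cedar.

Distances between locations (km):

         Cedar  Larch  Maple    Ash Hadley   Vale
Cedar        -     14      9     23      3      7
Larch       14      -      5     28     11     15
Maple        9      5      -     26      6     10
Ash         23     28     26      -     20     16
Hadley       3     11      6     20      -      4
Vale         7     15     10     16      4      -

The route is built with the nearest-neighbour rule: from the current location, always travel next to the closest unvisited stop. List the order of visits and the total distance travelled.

73 km along Cedar → Hadley → Vale → Maple → Larch → Ash → Cedar.

From Cedar: distances to unvisited — Hadley=3, Vale=7, Maple=9, Larch=14, Ash=23. Nearest is Hadley (3).
From Hadley: distances to unvisited — Vale=4, Maple=6, Larch=11, Ash=20. Nearest is Vale (4).
From Vale: distances to unvisited — Maple=10, Larch=15, Ash=16. Nearest is Maple (10).
From Maple: distances to unvisited — Larch=5, Ash=26. Nearest is Larch (5).
From Larch: distances to unvisited — Ash=28. Nearest is Ash (28).
Return Ash→Cedar: 23.
Total = 3 + 4 + 10 + 5 + 28 + 23 = 73.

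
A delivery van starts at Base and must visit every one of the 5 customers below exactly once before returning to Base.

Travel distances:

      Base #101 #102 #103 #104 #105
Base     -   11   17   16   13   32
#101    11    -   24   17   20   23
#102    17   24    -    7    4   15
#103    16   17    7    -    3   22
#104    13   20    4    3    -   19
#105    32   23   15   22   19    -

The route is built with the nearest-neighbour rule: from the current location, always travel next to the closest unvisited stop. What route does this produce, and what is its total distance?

Nearest-neighbour total = 82; route Base → #101 → #103 → #104 → #102 → #105 → Base.

From Base: distances to unvisited — #101=11, #104=13, #103=16, #102=17, #105=32. Nearest is #101 (11).
From #101: distances to unvisited — #103=17, #104=20, #105=23, #102=24. Nearest is #103 (17).
From #103: distances to unvisited — #104=3, #102=7, #105=22. Nearest is #104 (3).
From #104: distances to unvisited — #102=4, #105=19. Nearest is #102 (4).
From #102: distances to unvisited — #105=15. Nearest is #105 (15).
Return #105→Base: 32.
Total = 11 + 17 + 3 + 4 + 15 + 32 = 82.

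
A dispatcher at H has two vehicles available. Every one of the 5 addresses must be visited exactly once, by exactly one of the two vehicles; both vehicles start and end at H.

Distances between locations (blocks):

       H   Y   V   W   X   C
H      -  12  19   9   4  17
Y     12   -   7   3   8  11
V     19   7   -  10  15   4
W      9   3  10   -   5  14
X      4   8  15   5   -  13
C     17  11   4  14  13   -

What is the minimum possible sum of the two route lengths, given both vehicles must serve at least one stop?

Minimum combined distance: 48 blocks.

Try each way of splitting the stops between the two vehicles (each non-empty) and, for each split, find the best tour for each vehicle:
  {Y} + {V, W, X, C}: 24 + 40 = 64
  {V} + {Y, W, X, C}: 38 + 40 = 78
  {Y, V} + {W, X, C}: 38 + 40 = 78
  {W} + {Y, V, X, C}: 18 + 40 = 58
  {Y, W} + {V, X, C}: 24 + 40 = 64
  {V, W} + {Y, X, C}: 38 + 40 = 78
  … (15 splits in total)
  {X} + {Y, V, W, C}: 8 + 40 = 48  ← best
Best: vehicle 1 H → X → H = 8; vehicle 2 H → W → Y → V → C → H = 40; combined 48.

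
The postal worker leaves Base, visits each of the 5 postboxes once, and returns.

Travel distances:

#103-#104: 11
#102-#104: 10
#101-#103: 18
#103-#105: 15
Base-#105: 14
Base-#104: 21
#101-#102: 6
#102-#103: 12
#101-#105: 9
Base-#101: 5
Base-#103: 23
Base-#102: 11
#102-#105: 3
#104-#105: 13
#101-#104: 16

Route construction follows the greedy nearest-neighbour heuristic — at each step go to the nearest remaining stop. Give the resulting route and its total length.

Nearest-neighbour total = 61; route Base → #101 → #102 → #105 → #104 → #103 → Base.

From Base: distances to unvisited — #101=5, #102=11, #105=14, #104=21, #103=23. Nearest is #101 (5).
From #101: distances to unvisited — #102=6, #105=9, #104=16, #103=18. Nearest is #102 (6).
From #102: distances to unvisited — #105=3, #104=10, #103=12. Nearest is #105 (3).
From #105: distances to unvisited — #104=13, #103=15. Nearest is #104 (13).
From #104: distances to unvisited — #103=11. Nearest is #103 (11).
Return #103→Base: 23.
Total = 5 + 6 + 3 + 13 + 11 + 23 = 61.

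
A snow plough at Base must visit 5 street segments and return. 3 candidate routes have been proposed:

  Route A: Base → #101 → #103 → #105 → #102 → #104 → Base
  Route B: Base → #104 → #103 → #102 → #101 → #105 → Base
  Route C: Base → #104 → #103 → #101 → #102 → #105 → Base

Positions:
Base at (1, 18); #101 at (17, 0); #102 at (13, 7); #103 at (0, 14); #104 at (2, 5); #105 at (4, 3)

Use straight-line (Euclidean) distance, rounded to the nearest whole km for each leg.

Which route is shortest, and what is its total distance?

Route A: 24 + 22 + 12 + 10 + 11 + 13 = 92
Route B: 13 + 9 + 15 + 8 + 13 + 15 = 73
Route C: 13 + 9 + 22 + 8 + 10 + 15 = 77

73 km — Route B is the shortest.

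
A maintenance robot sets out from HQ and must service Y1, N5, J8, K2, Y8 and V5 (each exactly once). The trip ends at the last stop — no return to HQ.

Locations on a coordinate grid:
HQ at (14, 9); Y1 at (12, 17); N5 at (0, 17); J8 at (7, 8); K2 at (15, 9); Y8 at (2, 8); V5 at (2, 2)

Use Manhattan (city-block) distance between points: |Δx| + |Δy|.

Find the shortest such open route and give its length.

There are 6! = 720 possible orderings.
HQ→Y1→N5→J8→K2→Y8→V5: 10+12+16+9+14+6 = 67
HQ→Y1→N5→J8→K2→V5→Y8: 10+12+16+9+20+6 = 73
HQ→Y1→N5→J8→Y8→K2→V5: 10+12+16+5+14+20 = 77
HQ→Y1→N5→J8→Y8→V5→K2: 10+12+16+5+6+20 = 69
HQ→Y1→N5→J8→V5→K2→Y8: 10+12+16+11+20+14 = 83
HQ→Y1→N5→J8→V5→Y8→K2: 10+12+16+11+6+14 = 69
HQ→Y1→N5→K2→J8→Y8→V5: 10+12+23+9+5+6 = 65
HQ→Y1→N5→K2→J8→V5→Y8: 10+12+23+9+11+6 = 71
… (712 more)
HQ→K2→J8→Y8→V5→N5→Y1: 1+9+5+6+17+12 = 50  ← best
The minimum is 50.
One shortest path: HQ → K2 → J8 → Y8 → V5 → N5 → Y1.

Shortest open route: 50.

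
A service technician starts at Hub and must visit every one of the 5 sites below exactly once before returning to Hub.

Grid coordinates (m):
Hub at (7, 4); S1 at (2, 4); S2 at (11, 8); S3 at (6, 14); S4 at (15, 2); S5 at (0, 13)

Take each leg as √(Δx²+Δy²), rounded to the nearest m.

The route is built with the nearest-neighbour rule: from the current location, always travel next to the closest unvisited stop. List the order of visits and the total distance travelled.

Hub → [S1:5 / S2:6 / S4:8 / S3:10 / S5:11] → S1 (5)
S1 → [S5:9 / S2:10 / S3:11 / S4:13] → S5 (9)
S5 → [S3:6 / S2:12 / S4:19] → S3 (6)
S3 → [S2:8 / S4:15] → S2 (8)
S2 → [S4:7] → S4 (7)
Return S4→Hub: 8.
Total = 5 + 9 + 6 + 8 + 7 + 8 = 43.

43 m along Hub → S1 → S5 → S3 → S2 → S4 → Hub.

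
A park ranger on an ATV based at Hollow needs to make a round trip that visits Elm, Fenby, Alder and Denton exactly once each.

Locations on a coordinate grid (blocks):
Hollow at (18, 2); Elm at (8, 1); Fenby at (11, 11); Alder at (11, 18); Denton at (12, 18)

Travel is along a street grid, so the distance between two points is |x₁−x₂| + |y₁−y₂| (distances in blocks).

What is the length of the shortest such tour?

54 blocks — the shortest possible round trip.

With 4 stops there are 4!/2 = 12 distinct round trips (a route and its reverse cost the same).
Hollow→Elm→Fenby→Alder→Denton→Hollow: 11+13+7+1+22 = 54
Hollow→Elm→Fenby→Denton→Alder→Hollow: 11+13+8+1+23 = 56
Hollow→Elm→Alder→Fenby→Denton→Hollow: 11+20+7+8+22 = 68
Hollow→Elm→Alder→Denton→Fenby→Hollow: 11+20+1+8+16 = 56
Hollow→Elm→Denton→Fenby→Alder→Hollow: 11+21+8+7+23 = 70
Hollow→Elm→Denton→Alder→Fenby→Hollow: 11+21+1+7+16 = 56
Hollow→Fenby→Elm→Alder→Denton→Hollow: 16+13+20+1+22 = 72
Hollow→Fenby→Elm→Denton→Alder→Hollow: 16+13+21+1+23 = 74
Hollow→Fenby→Alder→Elm→Denton→Hollow: 16+7+20+21+22 = 86
Hollow→Fenby→Denton→Elm→Alder→Hollow: 16+8+21+20+23 = 88
Hollow→Alder→Elm→Fenby→Denton→Hollow: 23+20+13+8+22 = 86
Hollow→Alder→Fenby→Elm→Denton→Hollow: 23+7+13+21+22 = 86
The minimum is 54.
One optimal route: Hollow → Elm → Fenby → Alder → Denton → Hollow (or its reverse).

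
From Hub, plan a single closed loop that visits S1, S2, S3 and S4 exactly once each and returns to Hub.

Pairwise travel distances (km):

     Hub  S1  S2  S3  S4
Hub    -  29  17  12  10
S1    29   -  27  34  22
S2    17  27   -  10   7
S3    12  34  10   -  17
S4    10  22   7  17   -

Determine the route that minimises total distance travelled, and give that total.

80 km — the shortest possible round trip.

There are 12 distinct closed tours to check (reversals are equivalent).
Hub→S1→S2→S3→S4→Hub: 29+27+10+17+10 = 93
Hub→S1→S2→S4→S3→Hub: 29+27+7+17+12 = 92
Hub→S1→S3→S2→S4→Hub: 29+34+10+7+10 = 90
Hub→S1→S3→S4→S2→Hub: 29+34+17+7+17 = 104
Hub→S1→S4→S2→S3→Hub: 29+22+7+10+12 = 80
Hub→S1→S4→S3→S2→Hub: 29+22+17+10+17 = 95
Hub→S2→S1→S3→S4→Hub: 17+27+34+17+10 = 105
Hub→S2→S1→S4→S3→Hub: 17+27+22+17+12 = 95
Hub→S2→S3→S1→S4→Hub: 17+10+34+22+10 = 93
Hub→S2→S4→S1→S3→Hub: 17+7+22+34+12 = 92
Hub→S3→S1→S2→S4→Hub: 12+34+27+7+10 = 90
Hub→S3→S2→S1→S4→Hub: 12+10+27+22+10 = 81
The minimum is 80.
One optimal route: Hub → S1 → S4 → S2 → S3 → Hub (or its reverse).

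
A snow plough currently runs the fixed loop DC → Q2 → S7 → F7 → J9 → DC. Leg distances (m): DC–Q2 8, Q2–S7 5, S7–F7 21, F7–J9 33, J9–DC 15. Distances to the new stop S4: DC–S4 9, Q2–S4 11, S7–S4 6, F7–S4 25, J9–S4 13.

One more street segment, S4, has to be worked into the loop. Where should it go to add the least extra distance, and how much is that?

Insertion cost between consecutive stops i–j is d(i,S4) + d(S4,j) − d(i,j):
  between DC and Q2: 9 + 11 − 8 = 12
  between Q2 and S7: 11 + 6 − 5 = 12
  between S7 and F7: 6 + 25 − 21 = 10
  between F7 and J9: 25 + 13 − 33 = 5
  between J9 and DC: 13 + 9 − 15 = 7
Cheapest insertion is between F7 and J9, adding 5.
New total = 82 + 5 = 87.

+5 m — insert S4 between F7 and J9.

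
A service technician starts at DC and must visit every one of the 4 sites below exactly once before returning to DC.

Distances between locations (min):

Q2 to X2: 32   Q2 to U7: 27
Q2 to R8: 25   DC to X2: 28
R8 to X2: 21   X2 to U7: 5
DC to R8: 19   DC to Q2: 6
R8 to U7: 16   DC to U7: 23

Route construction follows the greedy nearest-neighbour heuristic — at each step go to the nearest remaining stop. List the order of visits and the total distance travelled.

At DC the remaining stops are Q2 6, R8 19, U7 23, X2 28; go to Q2.
At Q2 the remaining stops are R8 25, U7 27, X2 32; go to R8.
At R8 the remaining stops are U7 16, X2 21; go to U7.
At U7 the remaining stops are X2 5; go to X2.
Return X2→DC: 28.
Total = 6 + 25 + 16 + 5 + 28 = 80.

Total distance 80 min via the nearest-neighbour route DC → Q2 → R8 → U7 → X2 → DC.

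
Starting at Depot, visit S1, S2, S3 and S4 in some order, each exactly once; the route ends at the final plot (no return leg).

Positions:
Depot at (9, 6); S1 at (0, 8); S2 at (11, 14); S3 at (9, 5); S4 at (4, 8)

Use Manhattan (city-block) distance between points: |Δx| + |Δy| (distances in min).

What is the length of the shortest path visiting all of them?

There are 4! = 24 possible orderings.
Depot→S1→S2→S3→S4: 11+17+11+8 = 47
Depot→S1→S2→S4→S3: 11+17+13+8 = 49
Depot→S1→S3→S2→S4: 11+12+11+13 = 47
Depot→S1→S3→S4→S2: 11+12+8+13 = 44
Depot→S1→S4→S2→S3: 11+4+13+11 = 39
Depot→S1→S4→S3→S2: 11+4+8+11 = 34
Depot→S2→S1→S3→S4: 10+17+12+8 = 47
Depot→S2→S1→S4→S3: 10+17+4+8 = 39
Depot→S2→S3→S1→S4: 10+11+12+4 = 37
Depot→S2→S3→S4→S1: 10+11+8+4 = 33
Depot→S2→S4→S1→S3: 10+13+4+12 = 39
Depot→S2→S4→S3→S1: 10+13+8+12 = 43
Depot→S3→S1→S2→S4: 1+12+17+13 = 43
Depot→S3→S1→S4→S2: 1+12+4+13 = 30
… (10 more)
Depot→S3→S2→S4→S1: 1+11+13+4 = 29  ← best
The minimum is 29.
One shortest path: Depot → S3 → S2 → S4 → S1.

Minimum one-way distance = 29 min.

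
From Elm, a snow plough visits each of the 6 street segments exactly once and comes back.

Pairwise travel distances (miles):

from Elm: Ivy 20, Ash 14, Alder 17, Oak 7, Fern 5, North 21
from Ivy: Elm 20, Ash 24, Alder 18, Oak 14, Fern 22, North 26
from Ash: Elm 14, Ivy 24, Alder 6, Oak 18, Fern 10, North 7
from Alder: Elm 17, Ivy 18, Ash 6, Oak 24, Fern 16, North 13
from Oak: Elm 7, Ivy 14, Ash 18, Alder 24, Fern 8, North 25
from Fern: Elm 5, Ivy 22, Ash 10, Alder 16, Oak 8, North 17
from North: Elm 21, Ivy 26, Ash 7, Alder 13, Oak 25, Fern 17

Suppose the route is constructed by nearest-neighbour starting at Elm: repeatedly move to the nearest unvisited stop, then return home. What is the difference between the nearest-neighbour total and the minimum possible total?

Elm: Fern=5, Oak=7, Ash=14, Alder=17, Ivy=20, North=21 ⇒ Fern
Fern: Oak=8, Ash=10, Alder=16, North=17, Ivy=22 ⇒ Oak
Oak: Ivy=14, Ash=18, Alder=24, North=25 ⇒ Ivy
Ivy: Alder=18, Ash=24, North=26 ⇒ Alder
Alder: Ash=6, North=13 ⇒ Ash
Ash: North=7 ⇒ North
NN route Elm → Fern → Oak → Ivy → Alder → Ash → North → Elm costs 79.
Optimal: Elm → Oak → Ivy → Alder → Ash → North → Fern → Elm costs 74 (by enumerating all 360 distinct tours).
Excess = 79 − 74 = 5.

Excess over optimum: 5 miles.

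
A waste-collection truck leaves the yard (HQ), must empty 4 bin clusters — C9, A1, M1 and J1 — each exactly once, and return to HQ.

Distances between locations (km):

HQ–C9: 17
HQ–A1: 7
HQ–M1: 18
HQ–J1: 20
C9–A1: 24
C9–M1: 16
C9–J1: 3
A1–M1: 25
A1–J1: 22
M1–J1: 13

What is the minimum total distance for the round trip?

Minimum total distance: 65 km.

With 4 stops there are 4!/2 = 12 distinct round trips (a route and its reverse cost the same).
HQ→C9→A1→M1→J1→HQ: 17+24+25+13+20 = 99
HQ→C9→A1→J1→M1→HQ: 17+24+22+13+18 = 94
HQ→C9→M1→A1→J1→HQ: 17+16+25+22+20 = 100
HQ→C9→M1→J1→A1→HQ: 17+16+13+22+7 = 75
HQ→C9→J1→A1→M1→HQ: 17+3+22+25+18 = 85
HQ→C9→J1→M1→A1→HQ: 17+3+13+25+7 = 65
HQ→A1→C9→M1→J1→HQ: 7+24+16+13+20 = 80
HQ→A1→C9→J1→M1→HQ: 7+24+3+13+18 = 65
HQ→A1→M1→C9→J1→HQ: 7+25+16+3+20 = 71
HQ→A1→J1→C9→M1→HQ: 7+22+3+16+18 = 66
HQ→M1→C9→A1→J1→HQ: 18+16+24+22+20 = 100
HQ→M1→A1→C9→J1→HQ: 18+25+24+3+20 = 90
The minimum is 65.
One optimal route: HQ → C9 → J1 → M1 → A1 → HQ (or its reverse).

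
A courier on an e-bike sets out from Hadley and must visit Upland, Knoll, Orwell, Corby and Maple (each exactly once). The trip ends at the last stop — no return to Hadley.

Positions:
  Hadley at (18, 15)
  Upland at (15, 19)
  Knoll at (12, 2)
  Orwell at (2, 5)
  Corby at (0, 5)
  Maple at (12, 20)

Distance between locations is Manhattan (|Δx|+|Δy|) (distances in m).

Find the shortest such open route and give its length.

Minimum one-way distance = 44 m.

There are 5! = 120 possible orderings.
Hadley - Upland - Knoll - Orwell - Corby - Maple: 7+20+13+2+27 = 69
Hadley - Upland - Knoll - Orwell - Maple - Corby: 7+20+13+25+27 = 92
Hadley - Upland - Knoll - Corby - Orwell - Maple: 7+20+15+2+25 = 69
Hadley - Upland - Knoll - Corby - Maple - Orwell: 7+20+15+27+25 = 94
Hadley - Upland - Knoll - Maple - Orwell - Corby: 7+20+18+25+2 = 72
Hadley - Upland - Knoll - Maple - Corby - Orwell: 7+20+18+27+2 = 74
Hadley - Upland - Orwell - Knoll - Corby - Maple: 7+27+13+15+27 = 89
Hadley - Upland - Orwell - Knoll - Maple - Corby: 7+27+13+18+27 = 92
Hadley - Upland - Orwell - Corby - Knoll - Maple: 7+27+2+15+18 = 69
Hadley - Upland - Orwell - Corby - Maple - Knoll: 7+27+2+27+18 = 81
Hadley - Upland - Orwell - Maple - Knoll - Corby: 7+27+25+18+15 = 92
Hadley - Upland - Orwell - Maple - Corby - Knoll: 7+27+25+27+15 = 101
Hadley - Upland - Corby - Knoll - Orwell - Maple: 7+29+15+13+25 = 89
Hadley - Upland - Corby - Knoll - Maple - Orwell: 7+29+15+18+25 = 94
… (106 more)
Hadley - Upland - Maple - Knoll - Orwell - Corby: 7+4+18+13+2 = 44  ← best
The minimum is 44.
One shortest path: Hadley → Upland → Maple → Knoll → Orwell → Corby.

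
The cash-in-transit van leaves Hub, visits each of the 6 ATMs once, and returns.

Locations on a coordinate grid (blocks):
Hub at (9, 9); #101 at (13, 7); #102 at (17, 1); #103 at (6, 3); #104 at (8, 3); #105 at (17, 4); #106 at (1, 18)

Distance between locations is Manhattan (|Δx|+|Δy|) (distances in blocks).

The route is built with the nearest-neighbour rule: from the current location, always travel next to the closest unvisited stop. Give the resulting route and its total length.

Hub → [#101:6 / #104:7 / #103:9 / #105:13 / #102:16 / #106:17] → #101 (6)
#101 → [#105:7 / #104:9 / #102:10 / #103:11 / #106:23] → #105 (7)
#105 → [#102:3 / #104:10 / #103:12 / #106:30] → #102 (3)
#102 → [#104:11 / #103:13 / #106:33] → #104 (11)
#104 → [#103:2 / #106:22] → #103 (2)
#103 → [#106:20] → #106 (20)
Return #106→Hub: 17.
Total = 6 + 7 + 3 + 11 + 2 + 20 + 17 = 66.

66 blocks along Hub → #101 → #105 → #102 → #104 → #103 → #106 → Hub.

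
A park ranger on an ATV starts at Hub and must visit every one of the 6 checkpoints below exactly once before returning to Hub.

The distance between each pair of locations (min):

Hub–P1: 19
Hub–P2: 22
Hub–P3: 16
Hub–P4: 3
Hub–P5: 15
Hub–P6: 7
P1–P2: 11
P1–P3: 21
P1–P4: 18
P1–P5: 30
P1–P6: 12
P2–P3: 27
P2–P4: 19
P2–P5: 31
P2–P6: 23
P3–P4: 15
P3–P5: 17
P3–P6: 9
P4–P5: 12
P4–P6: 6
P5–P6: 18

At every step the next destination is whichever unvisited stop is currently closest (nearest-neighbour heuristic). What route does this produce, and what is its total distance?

98 min along Hub → P4 → P6 → P3 → P5 → P1 → P2 → Hub.

From Hub: distances to unvisited — P4=3, P6=7, P5=15, P3=16, P1=19, P2=22. Nearest is P4 (3).
From P4: distances to unvisited — P6=6, P5=12, P3=15, P1=18, P2=19. Nearest is P6 (6).
From P6: distances to unvisited — P3=9, P1=12, P5=18, P2=23. Nearest is P3 (9).
From P3: distances to unvisited — P5=17, P1=21, P2=27. Nearest is P5 (17).
From P5: distances to unvisited — P1=30, P2=31. Nearest is P1 (30).
From P1: distances to unvisited — P2=11. Nearest is P2 (11).
Return P2→Hub: 22.
Total = 3 + 6 + 9 + 17 + 30 + 11 + 22 = 98.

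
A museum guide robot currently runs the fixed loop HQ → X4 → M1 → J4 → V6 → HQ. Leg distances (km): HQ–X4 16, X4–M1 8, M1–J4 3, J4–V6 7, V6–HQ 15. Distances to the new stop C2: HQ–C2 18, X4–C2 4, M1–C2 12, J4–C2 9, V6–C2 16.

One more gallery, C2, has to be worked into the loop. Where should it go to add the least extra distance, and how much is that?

Insertion cost between consecutive stops i–j is d(i,C2) + d(C2,j) − d(i,j):
  between HQ and X4: 18 + 4 − 16 = 6
  between X4 and M1: 4 + 12 − 8 = 8
  between M1 and J4: 12 + 9 − 3 = 18
  between J4 and V6: 9 + 16 − 7 = 18
  between V6 and HQ: 16 + 18 − 15 = 19
Cheapest insertion is between HQ and X4, adding 6.
New total = 49 + 6 = 55.

Adding 6 km by placing C2 on the HQ–X4 leg.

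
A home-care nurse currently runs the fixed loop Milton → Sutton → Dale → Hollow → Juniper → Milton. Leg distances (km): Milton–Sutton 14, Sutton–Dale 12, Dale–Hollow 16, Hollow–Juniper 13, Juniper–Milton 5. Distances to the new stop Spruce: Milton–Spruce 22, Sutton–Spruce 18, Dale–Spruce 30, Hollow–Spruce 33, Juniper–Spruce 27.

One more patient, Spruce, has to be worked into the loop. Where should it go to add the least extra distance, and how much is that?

Insertion cost between consecutive stops i–j is d(i,Spruce) + d(Spruce,j) − d(i,j):
  between Milton and Sutton: 22 + 18 − 14 = 26
  between Sutton and Dale: 18 + 30 − 12 = 36
  between Dale and Hollow: 30 + 33 − 16 = 47
  between Hollow and Juniper: 33 + 27 − 13 = 47
  between Juniper and Milton: 27 + 22 − 5 = 44
Cheapest insertion is between Milton and Sutton, adding 26.
New total = 60 + 26 = 86.

+26 km — insert Spruce between Milton and Sutton.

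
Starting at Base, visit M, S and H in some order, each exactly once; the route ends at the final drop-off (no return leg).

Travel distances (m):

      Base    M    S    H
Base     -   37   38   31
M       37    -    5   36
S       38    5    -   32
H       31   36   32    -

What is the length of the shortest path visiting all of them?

68 m — the minimum one-way total.

There are 3! = 6 possible orderings.
Base→M→S→H: 37+5+32 = 74
Base→M→H→S: 37+36+32 = 105
Base→S→M→H: 38+5+36 = 79
Base→S→H→M: 38+32+36 = 106
Base→H→M→S: 31+36+5 = 72
Base→H→S→M: 31+32+5 = 68
The minimum is 68.
One shortest path: Base → H → S → M.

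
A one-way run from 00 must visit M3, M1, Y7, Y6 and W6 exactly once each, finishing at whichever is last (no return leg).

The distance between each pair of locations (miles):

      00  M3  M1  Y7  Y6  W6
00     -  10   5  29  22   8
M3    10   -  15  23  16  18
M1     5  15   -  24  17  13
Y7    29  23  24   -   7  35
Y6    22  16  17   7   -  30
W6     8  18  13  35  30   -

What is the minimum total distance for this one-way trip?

Minimum one-way distance = 59 miles.

There are 5! = 120 possible orderings.
00→M3→M1→Y7→Y6→W6: 10+15+24+7+30 = 86
00→M3→M1→Y7→W6→Y6: 10+15+24+35+30 = 114
00→M3→M1→Y6→Y7→W6: 10+15+17+7+35 = 84
00→M3→M1→Y6→W6→Y7: 10+15+17+30+35 = 107
00→M3→M1→W6→Y7→Y6: 10+15+13+35+7 = 80
00→M3→M1→W6→Y6→Y7: 10+15+13+30+7 = 75
00→M3→Y7→M1→Y6→W6: 10+23+24+17+30 = 104
00→M3→Y7→M1→W6→Y6: 10+23+24+13+30 = 100
00→M3→Y7→Y6→M1→W6: 10+23+7+17+13 = 70
00→M3→Y7→Y6→W6→M1: 10+23+7+30+13 = 83
00→M3→Y7→W6→M1→Y6: 10+23+35+13+17 = 98
00→M3→Y7→W6→Y6→M1: 10+23+35+30+17 = 115
00→M3→Y6→M1→Y7→W6: 10+16+17+24+35 = 102
00→M3→Y6→M1→W6→Y7: 10+16+17+13+35 = 91
… (106 more)
00→M1→W6→M3→Y6→Y7: 5+13+18+16+7 = 59  ← best
The minimum is 59.
One shortest path: 00 → M1 → W6 → M3 → Y6 → Y7.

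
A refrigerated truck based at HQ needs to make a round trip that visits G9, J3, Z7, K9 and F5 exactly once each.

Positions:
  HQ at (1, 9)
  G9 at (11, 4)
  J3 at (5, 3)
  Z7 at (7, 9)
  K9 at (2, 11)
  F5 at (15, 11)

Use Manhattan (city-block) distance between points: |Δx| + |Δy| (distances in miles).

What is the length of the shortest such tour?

48 miles — the shortest possible round trip.

There are 60 distinct closed tours to check (reversals are equivalent).
HQ-G9-J3-Z7-K9-F5-HQ: 15+7+8+7+13+16 = 66
HQ-G9-J3-Z7-F5-K9-HQ: 15+7+8+10+13+3 = 56
HQ-G9-J3-K9-Z7-F5-HQ: 15+7+11+7+10+16 = 66
HQ-G9-J3-K9-F5-Z7-HQ: 15+7+11+13+10+6 = 62
HQ-G9-J3-F5-Z7-K9-HQ: 15+7+18+10+7+3 = 60
HQ-G9-J3-F5-K9-Z7-HQ: 15+7+18+13+7+6 = 66
HQ-G9-Z7-J3-K9-F5-HQ: 15+9+8+11+13+16 = 72
HQ-G9-Z7-J3-F5-K9-HQ: 15+9+8+18+13+3 = 66
HQ-G9-Z7-K9-J3-F5-HQ: 15+9+7+11+18+16 = 76
HQ-G9-Z7-K9-F5-J3-HQ: 15+9+7+13+18+10 = 72
HQ-G9-Z7-F5-J3-K9-HQ: 15+9+10+18+11+3 = 66
HQ-G9-Z7-F5-K9-J3-HQ: 15+9+10+13+11+10 = 68
HQ-G9-K9-J3-Z7-F5-HQ: 15+16+11+8+10+16 = 76
HQ-G9-K9-J3-F5-Z7-HQ: 15+16+11+18+10+6 = 76
… (46 more)
HQ-J3-G9-F5-Z7-K9-HQ: 10+7+11+10+7+3 = 48  ← best
The minimum is 48.
One optimal route: HQ → J3 → G9 → F5 → Z7 → K9 → HQ (or its reverse).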